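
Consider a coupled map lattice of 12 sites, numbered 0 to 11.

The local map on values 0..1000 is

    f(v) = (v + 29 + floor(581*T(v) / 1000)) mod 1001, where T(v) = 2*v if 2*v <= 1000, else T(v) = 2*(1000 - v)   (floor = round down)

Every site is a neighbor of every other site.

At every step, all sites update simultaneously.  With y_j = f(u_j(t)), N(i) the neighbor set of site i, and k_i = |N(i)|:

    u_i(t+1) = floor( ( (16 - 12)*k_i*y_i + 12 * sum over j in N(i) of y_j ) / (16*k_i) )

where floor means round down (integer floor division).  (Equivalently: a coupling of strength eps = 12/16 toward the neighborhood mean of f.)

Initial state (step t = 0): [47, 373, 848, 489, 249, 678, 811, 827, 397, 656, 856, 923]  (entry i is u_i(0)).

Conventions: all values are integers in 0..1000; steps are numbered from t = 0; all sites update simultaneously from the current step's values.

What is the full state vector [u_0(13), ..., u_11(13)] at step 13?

Simulating step by step:
t=0: [47, 373, 848, 489, 249, 678, 811, 827, 397, 656, 856, 923]
t=1: [223, 351, 208, 214, 302, 213, 209, 209, 360, 214, 208, 206]
t=2: [546, 596, 540, 542, 577, 542, 540, 540, 599, 542, 540, 539]
t=3: [100, 98, 100, 100, 99, 100, 100, 100, 98, 100, 100, 100]
t=4: [244, 243, 244, 244, 243, 244, 244, 244, 243, 244, 244, 244]
t=5: [555, 555, 555, 555, 555, 555, 555, 555, 555, 555, 555, 555]
t=6: [100, 100, 100, 100, 100, 100, 100, 100, 100, 100, 100, 100]
t=7: [245, 245, 245, 245, 245, 245, 245, 245, 245, 245, 245, 245]
t=8: [558, 558, 558, 558, 558, 558, 558, 558, 558, 558, 558, 558]
t=9: [99, 99, 99, 99, 99, 99, 99, 99, 99, 99, 99, 99]
t=10: [243, 243, 243, 243, 243, 243, 243, 243, 243, 243, 243, 243]
t=11: [554, 554, 554, 554, 554, 554, 554, 554, 554, 554, 554, 554]
t=12: [100, 100, 100, 100, 100, 100, 100, 100, 100, 100, 100, 100]
t=13: [245, 245, 245, 245, 245, 245, 245, 245, 245, 245, 245, 245]

Answer: [245, 245, 245, 245, 245, 245, 245, 245, 245, 245, 245, 245]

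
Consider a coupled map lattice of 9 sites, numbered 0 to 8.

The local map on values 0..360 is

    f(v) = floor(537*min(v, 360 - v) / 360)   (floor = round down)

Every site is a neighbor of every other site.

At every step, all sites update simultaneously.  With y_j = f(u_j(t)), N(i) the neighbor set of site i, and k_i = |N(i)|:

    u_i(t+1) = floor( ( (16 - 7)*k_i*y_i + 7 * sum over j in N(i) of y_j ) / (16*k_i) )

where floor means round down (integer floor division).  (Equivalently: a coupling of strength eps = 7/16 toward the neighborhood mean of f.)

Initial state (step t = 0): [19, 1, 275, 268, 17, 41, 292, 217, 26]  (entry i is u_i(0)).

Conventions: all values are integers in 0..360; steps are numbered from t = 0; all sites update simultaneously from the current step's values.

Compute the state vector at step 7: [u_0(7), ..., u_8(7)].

Simulating step by step:
t=0: [19, 1, 275, 268, 17, 41, 292, 217, 26]
t=1: [54, 40, 103, 109, 52, 70, 91, 148, 59]
t=2: [99, 88, 136, 141, 98, 111, 127, 170, 103]
t=3: [161, 153, 189, 193, 161, 171, 183, 215, 164]
t=4: [241, 235, 249, 246, 241, 249, 253, 229, 243]
t=5: [175, 180, 169, 172, 175, 169, 166, 184, 174]
t=6: [259, 262, 254, 256, 259, 254, 252, 259, 258]
t=7: [151, 149, 155, 154, 151, 155, 157, 151, 152]

Answer: [151, 149, 155, 154, 151, 155, 157, 151, 152]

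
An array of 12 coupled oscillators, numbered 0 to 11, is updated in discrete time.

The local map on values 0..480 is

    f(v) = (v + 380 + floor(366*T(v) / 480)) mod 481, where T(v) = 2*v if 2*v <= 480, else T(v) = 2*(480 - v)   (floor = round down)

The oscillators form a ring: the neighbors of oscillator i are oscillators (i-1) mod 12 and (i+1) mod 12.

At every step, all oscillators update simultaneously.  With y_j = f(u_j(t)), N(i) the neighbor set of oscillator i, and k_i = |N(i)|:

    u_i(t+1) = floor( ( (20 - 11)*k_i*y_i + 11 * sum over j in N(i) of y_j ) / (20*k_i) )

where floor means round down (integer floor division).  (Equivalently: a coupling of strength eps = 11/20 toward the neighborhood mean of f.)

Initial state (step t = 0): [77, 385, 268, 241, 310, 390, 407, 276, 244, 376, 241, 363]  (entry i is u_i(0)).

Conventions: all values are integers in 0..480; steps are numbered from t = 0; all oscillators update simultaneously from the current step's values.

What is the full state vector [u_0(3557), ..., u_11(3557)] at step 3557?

Answer: [414, 414, 414, 414, 414, 414, 414, 414, 414, 414, 414, 414]
Key observation: The state at step 11, [414, 414, 414, 414, 414, 414, 414, 414, 414, 414, 414, 414], reappears at step 13: the system is in a cycle of period 2 from step 11 on.  Therefore the state at step 3557 equals the state at step 11 + ((3557 - 11) mod 2) = 11, which is [414, 414, 414, 414, 414, 414, 414, 414, 414, 414, 414, 414].

Derivation:
t=0: [77, 385, 268, 241, 310, 390, 407, 276, 244, 376, 241, 363]
t=1: [280, 220, 128, 141, 334, 435, 306, 122, 129, 206, 250, 229]
t=2: [257, 266, 294, 300, 385, 435, 378, 284, 272, 255, 254, 220]
t=3: [134, 139, 347, 461, 433, 417, 304, 120, 7, 13, 136, 212]
t=4: [294, 300, 376, 408, 401, 425, 380, 329, 347, 361, 341, 327]
t=5: [470, 462, 439, 421, 415, 417, 431, 447, 448, 445, 450, 461]
t=6: [386, 390, 399, 407, 411, 410, 404, 397, 395, 395, 393, 388]
t=7: [427, 425, 421, 417, 415, 415, 418, 421, 422, 423, 424, 426]
t=8: [406, 407, 409, 411, 412, 412, 411, 409, 408, 408, 407, 407]
t=9: [417, 416, 416, 415, 414, 414, 415, 415, 416, 416, 416, 417]
t=10: [412, 412, 412, 412, 413, 413, 413, 412, 412, 412, 412, 412]
t=11: [414, 414, 414, 414, 414, 414, 414, 414, 414, 414, 414, 414]
t=12: [413, 413, 413, 413, 413, 413, 413, 413, 413, 413, 413, 413]
t=13: [414, 414, 414, 414, 414, 414, 414, 414, 414, 414, 414, 414]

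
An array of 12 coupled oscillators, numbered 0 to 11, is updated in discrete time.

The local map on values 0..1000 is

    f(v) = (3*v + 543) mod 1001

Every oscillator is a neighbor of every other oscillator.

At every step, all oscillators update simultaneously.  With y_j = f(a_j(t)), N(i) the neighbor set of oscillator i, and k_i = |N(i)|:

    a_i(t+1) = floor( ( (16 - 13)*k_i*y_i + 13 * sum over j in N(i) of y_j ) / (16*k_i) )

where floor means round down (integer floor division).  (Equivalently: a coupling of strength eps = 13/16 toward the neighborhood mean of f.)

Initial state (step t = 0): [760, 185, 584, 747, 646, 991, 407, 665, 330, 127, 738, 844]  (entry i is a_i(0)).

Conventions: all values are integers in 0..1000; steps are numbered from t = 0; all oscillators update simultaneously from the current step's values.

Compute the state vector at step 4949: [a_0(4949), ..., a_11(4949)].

Answer: [917, 916, 916, 917, 917, 917, 917, 917, 917, 917, 917, 916]
Key observation: The state at step 5, [917, 916, 916, 917, 917, 917, 917, 917, 917, 917, 917, 916], reappears at step 11: the system is in a cycle of period 6 from step 5 on.  Therefore the state at step 4949 equals the state at step 5 + ((4949 - 5) mod 6) = 5, which is [917, 916, 916, 917, 917, 917, 917, 917, 917, 917, 917, 916].

Derivation:
t=0: [760, 185, 584, 747, 646, 991, 407, 665, 330, 127, 738, 844]
t=1: [578, 496, 518, 573, 539, 543, 571, 545, 545, 590, 570, 493]
t=2: [191, 163, 171, 190, 178, 179, 189, 180, 180, 195, 189, 162]
t=3: [87, 77, 80, 86, 82, 83, 86, 83, 83, 88, 86, 77]
t=4: [793, 790, 791, 793, 792, 792, 793, 792, 792, 794, 793, 790]
t=5: [917, 916, 916, 917, 917, 917, 917, 917, 917, 917, 917, 916]
t=6: [290, 289, 289, 290, 290, 290, 290, 290, 290, 290, 290, 289]
t=7: [411, 410, 410, 411, 411, 411, 411, 411, 411, 411, 411, 410]
t=8: [774, 773, 773, 774, 774, 774, 774, 774, 774, 774, 774, 773]
t=9: [862, 861, 861, 862, 862, 862, 862, 862, 862, 862, 862, 861]
t=10: [125, 124, 124, 125, 125, 125, 125, 125, 125, 125, 125, 124]
t=11: [917, 916, 916, 917, 917, 917, 917, 917, 917, 917, 917, 916]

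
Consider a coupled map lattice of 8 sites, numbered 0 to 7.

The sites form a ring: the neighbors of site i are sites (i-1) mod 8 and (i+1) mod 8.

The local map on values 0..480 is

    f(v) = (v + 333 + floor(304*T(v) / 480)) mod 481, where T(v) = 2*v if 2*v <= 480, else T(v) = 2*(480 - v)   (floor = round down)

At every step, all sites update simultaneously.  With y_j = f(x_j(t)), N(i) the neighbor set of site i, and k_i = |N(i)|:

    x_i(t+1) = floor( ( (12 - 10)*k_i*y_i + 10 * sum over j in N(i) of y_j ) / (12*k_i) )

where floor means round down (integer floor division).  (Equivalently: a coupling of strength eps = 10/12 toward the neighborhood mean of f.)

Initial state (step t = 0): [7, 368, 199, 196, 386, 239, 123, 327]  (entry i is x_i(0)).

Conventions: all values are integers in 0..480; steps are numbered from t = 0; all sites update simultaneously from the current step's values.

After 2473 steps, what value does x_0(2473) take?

Simulating step by step:
t=0: [7, 368, 199, 196, 386, 239, 123, 327]
t=1: [363, 331, 324, 324, 346, 268, 340, 261]
t=2: [377, 368, 372, 370, 378, 371, 385, 370]
t=3: [360, 359, 360, 359, 360, 358, 360, 358]
t=4: [364, 364, 364, 364, 364, 364, 364, 364]
t=5: [362, 362, 362, 362, 362, 362, 362, 362]
t=6: [363, 363, 363, 363, 363, 363, 363, 363]
t=7: [363, 363, 363, 363, 363, 363, 363, 363]

Answer: x_0(2473) = 363
Key observation: The state at step 6, [363, 363, 363, 363, 363, 363, 363, 363], reappears at step 7: the system is in a cycle of period 1 from step 6 on.  Therefore the state at step 2473 equals the state at step 6 + ((2473 - 6) mod 1) = 6, which is [363, 363, 363, 363, 363, 363, 363, 363].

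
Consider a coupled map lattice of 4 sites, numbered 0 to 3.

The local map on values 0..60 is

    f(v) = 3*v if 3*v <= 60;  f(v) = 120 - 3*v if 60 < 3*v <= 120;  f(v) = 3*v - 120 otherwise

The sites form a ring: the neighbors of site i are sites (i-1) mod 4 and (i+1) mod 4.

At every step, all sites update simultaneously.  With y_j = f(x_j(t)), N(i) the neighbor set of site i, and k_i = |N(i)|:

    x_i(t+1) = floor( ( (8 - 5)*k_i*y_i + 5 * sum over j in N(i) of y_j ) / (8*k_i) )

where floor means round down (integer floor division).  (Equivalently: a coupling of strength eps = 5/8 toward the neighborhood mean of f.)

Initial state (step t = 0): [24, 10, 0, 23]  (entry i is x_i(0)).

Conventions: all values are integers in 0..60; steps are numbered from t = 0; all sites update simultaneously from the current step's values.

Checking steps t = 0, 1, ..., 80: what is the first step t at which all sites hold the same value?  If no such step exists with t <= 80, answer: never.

Simulating step by step:
t=0: [24, 10, 0, 23]  (not all equal)
t=1: [43, 26, 25, 34]  (not all equal)
t=2: [22, 32, 35, 23]  (not all equal)
t=3: [43, 30, 29, 40]  (not all equal)
t=4: [12, 24, 21, 13]  (not all equal)
t=5: [40, 47, 48, 43]  (not all equal)
t=6: [9, 15, 18, 10]  (not all equal)
t=7: [33, 42, 43, 36]  (not all equal)
t=8: [13, 11, 9, 13]  (not all equal)
t=9: [37, 33, 32, 35]  (not all equal)
t=10: [14, 18, 20, 15]  (not all equal)
t=11: [46, 52, 53, 48]  (not all equal)
t=12: [25, 31, 33, 26]  (not all equal)
t=13: [38, 30, 29, 36]  (not all equal)
t=14: [15, 23, 25, 16]  (not all equal)
t=15: [47, 47, 47, 46]  (not all equal)
t=16: [20, 21, 20, 19]  (not all equal)
t=17: [58, 58, 58, 58]  (all equal)

Answer: 17
Key observation: Synchronization is absorbing here: once all sites are equal they stay equal, and step 17 is the first all-equal step.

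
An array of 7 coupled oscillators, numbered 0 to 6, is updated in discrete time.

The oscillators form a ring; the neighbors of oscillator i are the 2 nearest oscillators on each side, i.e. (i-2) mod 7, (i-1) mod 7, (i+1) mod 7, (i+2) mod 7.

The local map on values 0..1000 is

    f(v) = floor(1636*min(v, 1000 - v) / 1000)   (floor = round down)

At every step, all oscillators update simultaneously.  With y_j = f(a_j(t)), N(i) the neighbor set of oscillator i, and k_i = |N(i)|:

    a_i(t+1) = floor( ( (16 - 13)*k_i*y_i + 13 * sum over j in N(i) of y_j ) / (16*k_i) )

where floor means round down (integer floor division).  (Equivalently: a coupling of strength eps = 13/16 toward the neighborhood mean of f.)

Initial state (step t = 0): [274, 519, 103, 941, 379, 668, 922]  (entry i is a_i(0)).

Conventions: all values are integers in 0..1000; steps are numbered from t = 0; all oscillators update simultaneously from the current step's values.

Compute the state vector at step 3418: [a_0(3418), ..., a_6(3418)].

Simulating step by step:
t=0: [274, 519, 103, 941, 379, 668, 922]
t=1: [413, 317, 427, 448, 305, 364, 510]
t=2: [657, 687, 623, 606, 667, 661, 614]
t=3: [575, 594, 574, 572, 598, 587, 559]
t=4: [690, 695, 682, 678, 690, 689, 681]
t=5: [510, 514, 511, 511, 516, 513, 508]
t=6: [799, 800, 797, 796, 798, 798, 797]
t=7: [329, 330, 329, 330, 331, 330, 329]
t=8: [538, 538, 539, 539, 538, 539, 539]
t=9: [754, 754, 754, 754, 754, 754, 754]
t=10: [402, 402, 402, 402, 402, 402, 402]
t=11: [657, 657, 657, 657, 657, 657, 657]
t=12: [561, 561, 561, 561, 561, 561, 561]
t=13: [718, 718, 718, 718, 718, 718, 718]
t=14: [461, 461, 461, 461, 461, 461, 461]
t=15: [754, 754, 754, 754, 754, 754, 754]

Answer: [402, 402, 402, 402, 402, 402, 402]
Key observation: The state at step 9, [754, 754, 754, 754, 754, 754, 754], reappears at step 15: the system is in a cycle of period 6 from step 9 on.  Therefore the state at step 3418 equals the state at step 9 + ((3418 - 9) mod 6) = 10, which is [402, 402, 402, 402, 402, 402, 402].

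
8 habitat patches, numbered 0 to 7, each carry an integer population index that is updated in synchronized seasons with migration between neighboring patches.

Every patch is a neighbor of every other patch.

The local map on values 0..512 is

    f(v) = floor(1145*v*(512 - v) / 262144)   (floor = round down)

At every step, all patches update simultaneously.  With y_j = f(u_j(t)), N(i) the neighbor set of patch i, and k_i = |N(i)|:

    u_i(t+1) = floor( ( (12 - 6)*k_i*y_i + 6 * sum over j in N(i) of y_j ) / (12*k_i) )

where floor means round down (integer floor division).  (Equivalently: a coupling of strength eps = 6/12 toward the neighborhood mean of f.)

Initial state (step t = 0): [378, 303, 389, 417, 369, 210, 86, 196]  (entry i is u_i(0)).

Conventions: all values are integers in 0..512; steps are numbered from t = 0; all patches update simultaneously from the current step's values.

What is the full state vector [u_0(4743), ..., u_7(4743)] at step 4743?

Answer: [283, 283, 283, 283, 283, 283, 283, 283]
Key observation: The state at step 3, [283, 283, 283, 283, 283, 283, 283, 283], reappears at step 4: the system is in a cycle of period 1 from step 3 on.  Therefore the state at step 4743 equals the state at step 3 + ((4743 - 3) mod 1) = 3, which is [283, 283, 283, 283, 283, 283, 283, 283].

Derivation:
t=0: [378, 303, 389, 417, 369, 210, 86, 196]
t=1: [224, 247, 218, 203, 228, 248, 198, 245]
t=2: [280, 282, 279, 277, 280, 282, 276, 282]
t=3: [283, 283, 283, 283, 283, 283, 283, 283]
t=4: [283, 283, 283, 283, 283, 283, 283, 283]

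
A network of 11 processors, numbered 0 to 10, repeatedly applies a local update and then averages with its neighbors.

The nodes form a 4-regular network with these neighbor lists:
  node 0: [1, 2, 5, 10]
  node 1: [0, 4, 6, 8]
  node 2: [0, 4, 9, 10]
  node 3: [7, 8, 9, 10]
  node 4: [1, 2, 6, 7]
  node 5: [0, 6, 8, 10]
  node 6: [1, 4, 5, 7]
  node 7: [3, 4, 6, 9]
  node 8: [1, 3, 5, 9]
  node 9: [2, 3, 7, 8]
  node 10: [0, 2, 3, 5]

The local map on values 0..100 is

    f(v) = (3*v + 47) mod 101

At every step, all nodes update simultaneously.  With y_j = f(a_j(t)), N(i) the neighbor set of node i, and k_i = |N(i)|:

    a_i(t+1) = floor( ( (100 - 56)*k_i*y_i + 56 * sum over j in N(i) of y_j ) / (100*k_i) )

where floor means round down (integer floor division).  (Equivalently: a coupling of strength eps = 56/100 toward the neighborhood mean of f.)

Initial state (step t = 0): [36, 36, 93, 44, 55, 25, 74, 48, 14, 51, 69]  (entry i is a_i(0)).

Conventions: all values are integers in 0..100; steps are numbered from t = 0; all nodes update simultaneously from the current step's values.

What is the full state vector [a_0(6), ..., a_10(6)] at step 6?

Simulating step by step:
t=0: [36, 36, 93, 44, 55, 25, 74, 48, 14, 51, 69]
t=1: [44, 54, 40, 80, 37, 45, 53, 75, 74, 82, 47]
t=2: [68, 31, 72, 81, 45, 68, 31, 63, 66, 80, 81]
t=3: [54, 46, 69, 73, 59, 52, 45, 55, 55, 69, 73]
t=4: [31, 53, 43, 47, 41, 23, 52, 35, 32, 41, 45]
t=5: [41, 22, 69, 72, 48, 29, 19, 54, 42, 66, 65]
t=6: [49, 38, 56, 49, 49, 40, 21, 30, 52, 45, 47]

Answer: [49, 38, 56, 49, 49, 40, 21, 30, 52, 45, 47]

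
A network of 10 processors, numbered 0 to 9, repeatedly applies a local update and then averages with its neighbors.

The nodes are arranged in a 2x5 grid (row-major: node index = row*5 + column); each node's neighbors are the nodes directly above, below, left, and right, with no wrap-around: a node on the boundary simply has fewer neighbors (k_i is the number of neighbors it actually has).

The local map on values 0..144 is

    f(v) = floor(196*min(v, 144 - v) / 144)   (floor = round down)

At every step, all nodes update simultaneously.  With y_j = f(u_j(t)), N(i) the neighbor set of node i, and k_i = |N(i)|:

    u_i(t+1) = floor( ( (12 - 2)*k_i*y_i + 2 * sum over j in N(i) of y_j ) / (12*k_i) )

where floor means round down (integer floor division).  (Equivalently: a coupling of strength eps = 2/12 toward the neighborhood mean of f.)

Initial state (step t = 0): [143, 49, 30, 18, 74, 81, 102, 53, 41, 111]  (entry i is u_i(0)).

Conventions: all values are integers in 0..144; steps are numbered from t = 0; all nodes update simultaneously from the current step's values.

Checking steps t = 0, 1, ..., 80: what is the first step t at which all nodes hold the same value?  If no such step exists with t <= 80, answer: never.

Answer: never
Key observation: The state at step 23 reappears at step 35 — the system is in a cycle of period 12 from step 23 on.  No step 0..35 is synchronized, and the cycle repeats forever, so no step up to 80 (or ever) has all nodes equal.

Derivation:
t=0: [143, 49, 30, 18, 74, 81, 102, 53, 41, 111]  (not all equal)
t=1: [13, 60, 42, 30, 84, 75, 59, 68, 53, 49]  (not all equal)
t=2: [28, 76, 59, 45, 76, 85, 81, 88, 71, 67]  (not all equal)
t=3: [46, 87, 79, 65, 89, 76, 84, 77, 92, 91]  (not all equal)
t=4: [65, 77, 87, 86, 75, 88, 81, 89, 72, 72]  (not all equal)
t=5: [87, 89, 77, 79, 92, 77, 84, 76, 95, 97]  (not all equal)
t=6: [77, 75, 89, 85, 70, 89, 81, 89, 68, 63]  (not all equal)
t=7: [89, 91, 75, 81, 92, 76, 84, 75, 89, 86]  (not all equal)
t=8: [75, 73, 91, 84, 71, 89, 81, 91, 75, 77]  (not all equal)
t=9: [91, 93, 73, 82, 94, 76, 84, 73, 91, 91]  (not all equal)
t=10: [73, 71, 93, 83, 69, 89, 81, 93, 74, 71]  (not all equal)
t=11: [94, 93, 71, 83, 92, 76, 84, 71, 92, 95]  (not all equal)
t=12: [70, 71, 93, 82, 70, 89, 81, 93, 71, 66]  (not all equal)
t=13: [93, 93, 71, 84, 93, 76, 84, 71, 93, 90]  (not all equal)
t=14: [70, 71, 93, 80, 70, 89, 81, 93, 71, 72]  (not all equal)
t=15: [93, 93, 71, 86, 94, 76, 84, 71, 94, 97]  (not all equal)
t=16: [70, 71, 93, 77, 68, 89, 81, 93, 69, 63]  (not all equal)
t=17: [93, 93, 71, 89, 91, 76, 84, 71, 91, 86]  (not all equal)
t=18: [70, 71, 93, 75, 72, 89, 81, 93, 73, 77]  (not all equal)
t=19: [93, 93, 71, 92, 97, 76, 84, 71, 94, 92]  (not all equal)
t=20: [70, 71, 93, 70, 64, 89, 81, 93, 69, 69]  (not all equal)
t=21: [93, 93, 71, 93, 88, 76, 84, 71, 91, 92]  (not all equal)
t=22: [70, 71, 93, 71, 74, 89, 81, 93, 73, 70]  (not all equal)
t=23: [93, 93, 72, 94, 95, 76, 84, 71, 94, 95]  (not all equal)
t=24: [70, 71, 94, 69, 66, 89, 81, 93, 69, 66]  (not all equal)
t=25: [93, 93, 71, 91, 89, 76, 84, 71, 91, 89]  (not all equal)
t=26: [70, 71, 93, 73, 73, 89, 81, 93, 73, 73]  (not all equal)
t=27: [93, 93, 72, 94, 96, 76, 84, 71, 94, 96]  (not all equal)
t=28: [70, 71, 94, 69, 65, 89, 81, 93, 69, 65]  (not all equal)
t=29: [93, 93, 71, 91, 88, 76, 84, 71, 91, 88]  (not all equal)
t=30: [70, 71, 93, 73, 75, 89, 81, 93, 73, 75]  (not all equal)
t=31: [93, 93, 72, 94, 93, 76, 84, 71, 94, 93]  (not all equal)
t=32: [70, 71, 94, 69, 68, 89, 81, 93, 69, 68]  (not all equal)
t=33: [93, 93, 71, 91, 92, 76, 84, 71, 91, 92]  (not all equal)
t=34: [70, 71, 93, 73, 70, 89, 81, 93, 73, 70]  (not all equal)
t=35: [93, 93, 72, 94, 95, 76, 84, 71, 94, 95]  (not all equal)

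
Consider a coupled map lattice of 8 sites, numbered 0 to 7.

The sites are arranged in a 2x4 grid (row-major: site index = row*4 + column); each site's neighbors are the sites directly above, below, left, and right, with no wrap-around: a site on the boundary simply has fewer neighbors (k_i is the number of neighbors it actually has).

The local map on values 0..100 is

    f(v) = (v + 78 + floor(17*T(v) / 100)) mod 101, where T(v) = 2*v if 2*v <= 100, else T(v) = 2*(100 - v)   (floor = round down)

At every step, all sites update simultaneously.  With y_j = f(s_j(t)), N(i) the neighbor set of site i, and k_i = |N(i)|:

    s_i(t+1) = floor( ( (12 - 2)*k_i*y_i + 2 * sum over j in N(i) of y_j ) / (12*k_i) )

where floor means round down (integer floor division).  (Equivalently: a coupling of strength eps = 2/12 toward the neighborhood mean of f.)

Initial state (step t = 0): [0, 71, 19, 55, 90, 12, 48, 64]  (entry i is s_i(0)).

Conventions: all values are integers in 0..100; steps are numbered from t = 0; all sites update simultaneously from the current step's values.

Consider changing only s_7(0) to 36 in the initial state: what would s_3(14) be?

Simulating step by step:
t=0: [0, 71, 19, 55, 90, 12, 48, 36]
t=1: [75, 57, 9, 41, 72, 87, 40, 28]
t=2: [58, 52, 81, 34, 59, 64, 34, 16]
t=3: [48, 46, 58, 31, 49, 50, 30, 86]
t=4: [40, 39, 44, 24, 42, 42, 23, 58]
t=5: [30, 29, 31, 14, 32, 31, 12, 42]
t=6: [17, 15, 26, 84, 18, 22, 82, 43]
t=7: [91, 88, 21, 58, 9, 14, 57, 39]
t=8: [72, 67, 13, 43, 88, 91, 47, 32]
t=9: [58, 58, 86, 37, 68, 68, 42, 21]
t=10: [49, 50, 61, 27, 54, 53, 34, 9]
t=11: [42, 44, 46, 22, 45, 43, 28, 77]
t=12: [33, 35, 34, 13, 36, 33, 19, 52]
t=13: [21, 22, 25, 84, 24, 20, 6, 45]
t=14: [5, 6, 17, 58, 8, 8, 74, 43]

Answer: s_3(14) = 58
Key observation: This trace re-runs the system from the modified initial state.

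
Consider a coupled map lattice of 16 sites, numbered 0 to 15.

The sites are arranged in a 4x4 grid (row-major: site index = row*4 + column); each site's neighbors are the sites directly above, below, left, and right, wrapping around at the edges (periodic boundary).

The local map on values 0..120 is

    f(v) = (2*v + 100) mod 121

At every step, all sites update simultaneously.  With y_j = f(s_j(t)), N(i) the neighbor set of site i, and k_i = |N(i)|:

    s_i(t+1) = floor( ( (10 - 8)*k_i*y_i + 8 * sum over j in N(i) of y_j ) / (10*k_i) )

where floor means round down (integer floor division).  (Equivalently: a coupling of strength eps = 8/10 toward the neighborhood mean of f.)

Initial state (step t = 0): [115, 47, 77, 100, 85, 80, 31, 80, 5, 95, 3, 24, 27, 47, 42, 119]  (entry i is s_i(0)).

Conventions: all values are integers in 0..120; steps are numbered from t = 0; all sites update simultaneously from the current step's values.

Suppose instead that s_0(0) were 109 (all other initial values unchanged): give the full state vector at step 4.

Simulating step by step:
t=0: [109, 47, 77, 100, 85, 80, 31, 80, 5, 95, 3, 24, 27, 47, 42, 119]
t=1: [53, 50, 49, 52, 50, 41, 39, 34, 49, 71, 57, 71, 77, 58, 70, 55]
t=2: [67, 79, 83, 76, 69, 55, 67, 53, 33, 65, 53, 61, 71, 61, 94, 60]
t=3: [51, 68, 41, 66, 89, 88, 79, 85, 74, 85, 90, 83, 71, 54, 71, 51]
t=4: [68, 75, 60, 72, 37, 45, 35, 43, 18, 38, 21, 35, 51, 46, 53, 43]

Answer: [68, 75, 60, 72, 37, 45, 35, 43, 18, 38, 21, 35, 51, 46, 53, 43]
Key observation: This trace re-runs the system from the modified initial state.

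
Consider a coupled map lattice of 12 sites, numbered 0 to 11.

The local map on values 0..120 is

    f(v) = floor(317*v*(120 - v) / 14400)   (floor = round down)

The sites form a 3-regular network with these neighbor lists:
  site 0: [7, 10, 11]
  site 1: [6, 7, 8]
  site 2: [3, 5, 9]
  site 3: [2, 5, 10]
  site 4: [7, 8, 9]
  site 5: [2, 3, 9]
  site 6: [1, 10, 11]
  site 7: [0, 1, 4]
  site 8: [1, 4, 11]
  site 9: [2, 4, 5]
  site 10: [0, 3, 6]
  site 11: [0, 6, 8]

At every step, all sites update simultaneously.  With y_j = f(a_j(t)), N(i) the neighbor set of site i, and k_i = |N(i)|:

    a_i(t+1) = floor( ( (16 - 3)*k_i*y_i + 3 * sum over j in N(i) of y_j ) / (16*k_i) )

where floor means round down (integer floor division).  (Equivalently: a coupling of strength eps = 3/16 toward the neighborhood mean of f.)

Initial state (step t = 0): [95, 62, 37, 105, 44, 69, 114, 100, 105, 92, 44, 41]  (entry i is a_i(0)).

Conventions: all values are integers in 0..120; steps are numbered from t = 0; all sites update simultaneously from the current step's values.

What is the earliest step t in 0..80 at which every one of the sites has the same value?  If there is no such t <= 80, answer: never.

Simulating step by step:
t=0: [95, 62, 37, 105, 44, 69, 114, 100, 105, 92, 44, 41]  (not all equal)
t=1: [54, 70, 64, 41, 67, 72, 26, 48, 41, 59, 65, 64]  (not all equal)
t=2: [77, 75, 77, 72, 77, 76, 57, 76, 72, 78, 76, 76]  (not all equal)
t=3: [72, 74, 72, 75, 72, 73, 77, 72, 75, 72, 73, 73]  (not all equal)
t=4: [75, 74, 75, 74, 75, 75, 72, 75, 74, 75, 74, 74]  (not all equal)
t=5: [74, 74, 74, 74, 74, 74, 75, 74, 74, 74, 74, 74]  (not all equal)
t=6: [74, 74, 74, 74, 74, 74, 74, 74, 74, 74, 74, 74]  (all equal)

Answer: 6
Key observation: Synchronization is absorbing here: once all sites are equal they stay equal, and step 6 is the first all-equal step.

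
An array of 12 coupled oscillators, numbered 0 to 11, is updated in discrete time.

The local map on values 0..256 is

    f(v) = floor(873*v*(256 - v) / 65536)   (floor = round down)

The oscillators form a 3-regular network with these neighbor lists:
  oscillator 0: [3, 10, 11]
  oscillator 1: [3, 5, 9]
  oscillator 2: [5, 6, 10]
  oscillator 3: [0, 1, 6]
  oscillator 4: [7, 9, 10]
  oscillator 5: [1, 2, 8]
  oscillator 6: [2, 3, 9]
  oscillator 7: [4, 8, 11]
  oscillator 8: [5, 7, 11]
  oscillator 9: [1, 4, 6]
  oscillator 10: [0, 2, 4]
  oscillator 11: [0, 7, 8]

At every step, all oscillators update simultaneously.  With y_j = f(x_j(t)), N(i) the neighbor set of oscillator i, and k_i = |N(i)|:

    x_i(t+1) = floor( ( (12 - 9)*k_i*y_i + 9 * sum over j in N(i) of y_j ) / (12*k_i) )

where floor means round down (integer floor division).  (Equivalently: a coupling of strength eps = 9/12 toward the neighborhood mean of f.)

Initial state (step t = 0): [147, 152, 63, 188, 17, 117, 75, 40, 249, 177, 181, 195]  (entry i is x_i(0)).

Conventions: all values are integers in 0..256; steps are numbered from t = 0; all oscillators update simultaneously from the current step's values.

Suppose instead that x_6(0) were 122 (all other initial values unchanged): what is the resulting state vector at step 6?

Answer: [207, 199, 203, 197, 211, 206, 196, 217, 215, 200, 209, 215]
Key observation: This trace re-runs the system from the modified initial state.

Derivation:
t=0: [147, 152, 63, 188, 17, 117, 122, 40, 249, 177, 181, 195]
t=1: [180, 195, 193, 202, 133, 152, 183, 87, 128, 166, 152, 127]
t=2: [188, 178, 189, 165, 205, 186, 170, 212, 210, 187, 192, 203]
t=3: [169, 182, 174, 187, 149, 163, 183, 133, 142, 172, 160, 141]
t=4: [196, 185, 193, 180, 206, 196, 182, 214, 212, 190, 200, 210]
t=5: [153, 169, 161, 172, 143, 153, 172, 127, 131, 164, 150, 131]
t=6: [207, 199, 203, 197, 211, 206, 196, 217, 215, 200, 209, 215]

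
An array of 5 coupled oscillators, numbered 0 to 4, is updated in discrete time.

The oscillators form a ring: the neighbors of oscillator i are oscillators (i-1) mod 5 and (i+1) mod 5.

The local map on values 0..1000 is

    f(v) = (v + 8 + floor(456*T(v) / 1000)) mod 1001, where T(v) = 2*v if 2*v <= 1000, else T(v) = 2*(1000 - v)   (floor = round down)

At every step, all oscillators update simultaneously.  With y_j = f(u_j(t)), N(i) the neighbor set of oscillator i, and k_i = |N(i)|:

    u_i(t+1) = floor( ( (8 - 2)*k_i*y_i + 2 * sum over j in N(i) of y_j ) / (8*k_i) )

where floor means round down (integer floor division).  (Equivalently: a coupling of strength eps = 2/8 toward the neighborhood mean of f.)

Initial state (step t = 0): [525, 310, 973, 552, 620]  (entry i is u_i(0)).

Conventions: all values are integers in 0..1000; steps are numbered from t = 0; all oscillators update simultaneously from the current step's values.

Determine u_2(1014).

Simulating step by step:
t=0: [525, 310, 973, 552, 620]
t=1: [921, 571, 199, 848, 972]
t=2: [121, 776, 536, 794, 127]
t=3: [334, 891, 972, 893, 341]
t=4: [691, 829, 252, 831, 699]
t=5: [981, 927, 614, 928, 982]
t=6: [4, 122, 730, 122, 4]
t=7: [43, 305, 798, 305, 43]
t=8: [152, 578, 890, 578, 152]
t=9: [382, 889, 991, 889, 382]
t=10: [770, 841, 254, 841, 770]
t=11: [987, 930, 618, 930, 987]
t=12: [4, 122, 730, 122, 4]

Answer: u_2(1014) = 730
Key observation: The state at step 6, [4, 122, 730, 122, 4], reappears at step 12: the system is in a cycle of period 6 from step 6 on.  Therefore the state at step 1014 equals the state at step 6 + ((1014 - 6) mod 6) = 6, which is [4, 122, 730, 122, 4].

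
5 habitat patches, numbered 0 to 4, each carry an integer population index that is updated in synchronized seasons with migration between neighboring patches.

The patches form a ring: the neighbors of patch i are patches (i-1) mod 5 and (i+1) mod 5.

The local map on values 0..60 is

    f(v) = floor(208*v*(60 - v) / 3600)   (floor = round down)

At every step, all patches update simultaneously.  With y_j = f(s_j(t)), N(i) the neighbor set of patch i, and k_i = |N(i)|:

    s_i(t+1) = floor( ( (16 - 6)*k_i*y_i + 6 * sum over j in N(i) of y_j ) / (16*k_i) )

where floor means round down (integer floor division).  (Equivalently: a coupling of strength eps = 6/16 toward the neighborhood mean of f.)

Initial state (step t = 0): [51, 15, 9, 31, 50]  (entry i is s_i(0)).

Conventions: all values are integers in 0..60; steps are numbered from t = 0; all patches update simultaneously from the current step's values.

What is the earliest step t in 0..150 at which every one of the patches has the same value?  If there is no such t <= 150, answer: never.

Simulating step by step:
t=0: [51, 15, 9, 31, 50]  (not all equal)
t=1: [28, 34, 33, 42, 31]  (not all equal)
t=2: [51, 51, 49, 46, 49]  (not all equal)
t=3: [26, 26, 31, 34, 31]  (not all equal)
t=4: [51, 51, 51, 51, 51]  (all equal)

Answer: 4
Key observation: Synchronization is absorbing here: once all patches are equal they stay equal, and step 4 is the first all-equal step.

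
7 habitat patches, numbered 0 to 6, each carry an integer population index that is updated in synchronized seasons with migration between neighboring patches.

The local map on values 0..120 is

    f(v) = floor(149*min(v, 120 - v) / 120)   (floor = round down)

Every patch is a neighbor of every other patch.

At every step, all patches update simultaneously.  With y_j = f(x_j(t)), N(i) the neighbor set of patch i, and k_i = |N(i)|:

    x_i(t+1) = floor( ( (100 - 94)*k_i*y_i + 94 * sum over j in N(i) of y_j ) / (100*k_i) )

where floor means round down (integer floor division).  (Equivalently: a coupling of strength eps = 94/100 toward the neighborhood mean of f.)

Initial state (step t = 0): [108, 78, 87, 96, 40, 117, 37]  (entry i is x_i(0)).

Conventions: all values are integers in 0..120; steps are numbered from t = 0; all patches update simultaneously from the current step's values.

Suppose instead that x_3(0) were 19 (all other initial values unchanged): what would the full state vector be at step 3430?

Answer: [59, 59, 59, 59, 59, 59, 59]
Key observation: The state at step 4, [58, 58, 58, 58, 58, 58, 58], reappears at step 8: the system is in a cycle of period 4 from step 4 on.  Therefore the state at step 3430 equals the state at step 4 + ((3430 - 4) mod 4) = 6, which is [59, 59, 59, 59, 59, 59, 59].

Derivation:
t=0: [108, 78, 87, 19, 40, 117, 37]
t=1: [34, 30, 31, 33, 30, 35, 31]
t=2: [39, 39, 39, 39, 39, 38, 39]
t=3: [47, 47, 47, 47, 47, 47, 47]
t=4: [58, 58, 58, 58, 58, 58, 58]
t=5: [72, 72, 72, 72, 72, 72, 72]
t=6: [59, 59, 59, 59, 59, 59, 59]
t=7: [73, 73, 73, 73, 73, 73, 73]
t=8: [58, 58, 58, 58, 58, 58, 58]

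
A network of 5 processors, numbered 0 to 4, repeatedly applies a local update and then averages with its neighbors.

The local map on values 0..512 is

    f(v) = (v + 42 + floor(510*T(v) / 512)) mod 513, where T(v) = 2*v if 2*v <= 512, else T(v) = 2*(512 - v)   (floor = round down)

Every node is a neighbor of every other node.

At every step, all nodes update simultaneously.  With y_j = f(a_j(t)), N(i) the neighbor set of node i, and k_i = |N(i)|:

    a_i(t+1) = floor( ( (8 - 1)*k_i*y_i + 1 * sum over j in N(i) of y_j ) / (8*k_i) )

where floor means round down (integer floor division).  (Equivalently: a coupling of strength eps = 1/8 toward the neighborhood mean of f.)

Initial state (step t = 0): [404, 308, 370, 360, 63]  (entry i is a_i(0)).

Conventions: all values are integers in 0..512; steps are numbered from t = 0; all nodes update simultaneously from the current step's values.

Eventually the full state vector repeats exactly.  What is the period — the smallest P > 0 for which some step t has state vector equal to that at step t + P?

Answer: 2
Key observation: The state at step 73, [270, 270, 270, 270, 270], reappears at step 75 — and no state repeats earlier — so the cycle the system enters has period 2.

Derivation:
t=0: [404, 308, 370, 360, 63]
t=1: [155, 236, 183, 192, 225]
t=2: [461, 233, 99, 121, 205]
t=3: [114, 228, 322, 378, 157]
t=4: [370, 225, 240, 193, 478]
t=5: [178, 195, 233, 114, 87]
t=6: [85, 128, 224, 357, 288]
t=7: [292, 401, 210, 206, 264]
t=8: [249, 158, 163, 153, 273]
t=9: [264, 34, 46, 454, 267]
t=10: [273, 151, 182, 113, 270]
t=11: [281, 463, 108, 367, 284]
t=12: [264, 111, 344, 191, 262]
t=13: [281, 354, 213, 123, 283]
t=14: [268, 207, 181, 386, 267]
t=15: [268, 154, 88, 169, 269]
t=16: [282, 467, 301, 72, 281]
t=17: [262, 107, 246, 252, 263]
t=18: [290, 351, 270, 285, 289]
t=19: [259, 208, 276, 264, 260]
t=20: [286, 167, 272, 282, 286]
t=21: [258, 58, 269, 261, 258]
t=22: [290, 224, 280, 287, 290]
t=23: [259, 207, 267, 262, 259]
t=24: [287, 165, 280, 284, 287]
t=25: [256, 52, 262, 259, 256]
t=26: [291, 208, 286, 289, 291]
t=27: [256, 164, 261, 258, 256]
t=28: [286, 53, 281, 284, 286]
t=29: [263, 208, 267, 264, 263]
t=30: [283, 167, 280, 282, 283]
t=31: [260, 58, 263, 261, 260]
t=32: [288, 224, 285, 287, 288]
t=33: [261, 207, 263, 261, 261]
t=34: [285, 165, 283, 285, 285]
t=35: [258, 52, 260, 258, 258]
t=36: [289, 208, 288, 289, 289]
t=37: [258, 164, 259, 258, 258]
t=38: [284, 53, 283, 284, 284]
t=39: [264, 208, 265, 264, 264]
t=40: [282, 167, 281, 282, 282]
t=41: [261, 58, 262, 261, 261]
t=42: [287, 224, 286, 287, 287]
t=43: [262, 207, 262, 262, 262]
t=44: [284, 165, 284, 284, 284]
t=45: [259, 52, 259, 259, 259]
t=46: [289, 208, 289, 289, 289]
t=47: [258, 164, 258, 258, 258]
t=48: [284, 53, 284, 284, 284]
t=49: [264, 208, 264, 264, 264]
t=50: [282, 168, 282, 282, 282]
t=51: [261, 60, 261, 261, 261]
t=52: [287, 229, 287, 287, 287]
t=53: [262, 220, 262, 262, 262]
t=54: [285, 199, 285, 285, 285]
t=55: [261, 141, 261, 261, 261]
t=56: [295, 441, 295, 295, 295]
t=57: [251, 129, 251, 251, 251]
t=58: [284, 408, 284, 284, 284]
t=59: [263, 159, 263, 263, 263]
t=60: [279, 39, 279, 279, 279]
t=61: [268, 172, 268, 268, 268]
t=62: [275, 73, 275, 275, 275]
t=63: [275, 262, 275, 275, 275]
t=64: [276, 287, 276, 276, 276]
t=65: [274, 265, 274, 274, 274]
t=66: [277, 284, 277, 277, 277]
t=67: [273, 267, 273, 273, 273]
t=68: [278, 283, 278, 278, 278]
t=69: [272, 268, 272, 272, 272]
t=70: [279, 282, 279, 279, 279]
t=71: [271, 269, 271, 271, 271]
t=72: [280, 281, 280, 280, 280]
t=73: [270, 270, 270, 270, 270]
t=74: [281, 281, 281, 281, 281]
t=75: [270, 270, 270, 270, 270]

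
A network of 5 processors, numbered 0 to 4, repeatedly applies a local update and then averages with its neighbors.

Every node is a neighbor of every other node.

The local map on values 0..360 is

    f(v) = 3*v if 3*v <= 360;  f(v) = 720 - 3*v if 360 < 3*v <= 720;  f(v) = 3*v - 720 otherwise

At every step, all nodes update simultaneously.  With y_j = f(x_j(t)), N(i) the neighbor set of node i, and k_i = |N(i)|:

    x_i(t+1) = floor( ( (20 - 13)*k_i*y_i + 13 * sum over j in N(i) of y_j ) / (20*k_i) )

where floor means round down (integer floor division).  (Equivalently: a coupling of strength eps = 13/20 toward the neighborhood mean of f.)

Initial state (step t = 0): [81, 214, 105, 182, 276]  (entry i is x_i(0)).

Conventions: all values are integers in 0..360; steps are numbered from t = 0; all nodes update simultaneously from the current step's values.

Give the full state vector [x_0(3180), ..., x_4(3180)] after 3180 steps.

Simulating step by step:
t=0: [81, 214, 105, 182, 276]
t=1: [194, 163, 208, 181, 169]
t=2: [164, 182, 156, 172, 178]
t=3: [212, 202, 216, 207, 204]
t=4: [93, 98, 91, 96, 97]
t=5: [283, 286, 282, 285, 286]
t=6: [132, 134, 131, 133, 134]
t=7: [322, 320, 322, 321, 320]
t=8: [243, 242, 243, 243, 242]
t=9: [8, 7, 8, 8, 7]
t=10: [23, 22, 23, 23, 22]
t=11: [68, 67, 68, 68, 67]
t=12: [203, 202, 203, 203, 202]
t=13: [111, 112, 111, 111, 112]
t=14: [333, 334, 333, 333, 334]
t=15: [279, 280, 279, 279, 280]
t=16: [117, 118, 117, 117, 118]
t=17: [351, 352, 351, 351, 352]
t=18: [333, 334, 333, 333, 334]

Answer: [117, 118, 117, 117, 118]
Key observation: The state at step 14, [333, 334, 333, 333, 334], reappears at step 18: the system is in a cycle of period 4 from step 14 on.  Therefore the state at step 3180 equals the state at step 14 + ((3180 - 14) mod 4) = 16, which is [117, 118, 117, 117, 118].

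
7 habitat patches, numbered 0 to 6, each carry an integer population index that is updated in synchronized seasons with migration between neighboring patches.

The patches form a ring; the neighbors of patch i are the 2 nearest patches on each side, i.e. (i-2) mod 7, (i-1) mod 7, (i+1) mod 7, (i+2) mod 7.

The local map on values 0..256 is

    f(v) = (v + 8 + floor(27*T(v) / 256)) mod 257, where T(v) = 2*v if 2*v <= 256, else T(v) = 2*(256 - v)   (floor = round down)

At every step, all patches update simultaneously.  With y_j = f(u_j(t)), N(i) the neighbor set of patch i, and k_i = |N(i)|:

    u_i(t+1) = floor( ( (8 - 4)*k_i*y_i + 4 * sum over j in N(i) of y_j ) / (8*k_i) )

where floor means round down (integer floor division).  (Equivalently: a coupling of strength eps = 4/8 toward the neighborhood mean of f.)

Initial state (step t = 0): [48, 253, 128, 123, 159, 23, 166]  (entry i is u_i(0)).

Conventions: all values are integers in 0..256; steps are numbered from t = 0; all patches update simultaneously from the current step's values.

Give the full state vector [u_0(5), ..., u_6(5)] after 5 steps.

Answer: [215, 216, 217, 218, 220, 218, 217]

Derivation:
t=0: [48, 253, 128, 123, 159, 23, 166]
t=1: [82, 74, 133, 126, 161, 92, 132]
t=2: [122, 123, 152, 151, 170, 137, 147]
t=3: [163, 164, 176, 178, 186, 173, 173]
t=4: [193, 194, 198, 200, 203, 198, 197]
t=5: [215, 216, 217, 218, 220, 218, 217]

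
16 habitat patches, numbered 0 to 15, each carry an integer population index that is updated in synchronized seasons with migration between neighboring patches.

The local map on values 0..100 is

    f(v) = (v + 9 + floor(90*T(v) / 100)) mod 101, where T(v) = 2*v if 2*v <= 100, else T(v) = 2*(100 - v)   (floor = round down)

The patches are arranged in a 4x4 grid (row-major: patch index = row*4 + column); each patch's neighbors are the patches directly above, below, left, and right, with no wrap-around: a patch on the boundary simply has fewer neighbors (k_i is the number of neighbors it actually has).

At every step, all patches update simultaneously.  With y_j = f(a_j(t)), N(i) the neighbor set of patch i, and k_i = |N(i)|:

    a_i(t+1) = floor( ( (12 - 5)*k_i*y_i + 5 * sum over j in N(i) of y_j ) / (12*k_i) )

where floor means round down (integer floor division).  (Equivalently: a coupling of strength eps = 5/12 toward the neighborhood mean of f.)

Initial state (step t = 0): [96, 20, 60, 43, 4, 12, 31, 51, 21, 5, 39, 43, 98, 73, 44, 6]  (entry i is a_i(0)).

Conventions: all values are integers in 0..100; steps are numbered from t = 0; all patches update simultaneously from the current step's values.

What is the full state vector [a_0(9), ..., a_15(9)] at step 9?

Simulating step by step:
t=0: [96, 20, 60, 43, 4, 12, 31, 51, 21, 5, 39, 43, 98, 73, 44, 6]
t=1: [24, 50, 49, 34, 28, 45, 70, 48, 46, 29, 28, 28, 25, 25, 27, 26]
t=2: [72, 49, 37, 19, 71, 46, 40, 41, 56, 77, 81, 79, 70, 81, 83, 82]
t=3: [33, 36, 24, 43, 33, 33, 21, 27, 37, 28, 22, 23, 32, 24, 21, 22]
t=4: [1, 15, 58, 49, 1, 16, 63, 72, 32, 67, 71, 73, 75, 79, 69, 70]
t=5: [19, 44, 42, 41, 28, 44, 37, 32, 67, 41, 31, 29, 41, 27, 30, 31]
t=6: [60, 34, 23, 38, 68, 33, 32, 74, 38, 38, 77, 92, 37, 68, 92, 93]
t=7: [30, 17, 58, 29, 26, 15, 70, 33, 16, 15, 29, 17, 16, 24, 18, 13]
t=8: [82, 58, 48, 61, 74, 52, 37, 24, 56, 57, 73, 51, 57, 66, 63, 50]
t=9: [27, 39, 37, 47, 31, 39, 26, 57, 40, 40, 31, 48, 40, 37, 37, 45]

Answer: [27, 39, 37, 47, 31, 39, 26, 57, 40, 40, 31, 48, 40, 37, 37, 45]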